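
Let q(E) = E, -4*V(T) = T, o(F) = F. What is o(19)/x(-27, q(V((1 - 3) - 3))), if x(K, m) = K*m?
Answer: -76/135 ≈ -0.56296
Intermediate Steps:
V(T) = -T/4
o(19)/x(-27, q(V((1 - 3) - 3))) = 19/((-(-27)*((1 - 3) - 3)/4)) = 19/((-(-27)*(-2 - 3)/4)) = 19/((-(-27)*(-5)/4)) = 19/((-27*5/4)) = 19/(-135/4) = 19*(-4/135) = -76/135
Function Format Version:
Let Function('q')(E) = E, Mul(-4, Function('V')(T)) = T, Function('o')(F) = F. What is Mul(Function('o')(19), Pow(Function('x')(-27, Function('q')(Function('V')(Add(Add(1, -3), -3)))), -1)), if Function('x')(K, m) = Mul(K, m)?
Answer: Rational(-76, 135) ≈ -0.56296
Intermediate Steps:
Function('V')(T) = Mul(Rational(-1, 4), T)
Mul(Function('o')(19), Pow(Function('x')(-27, Function('q')(Function('V')(Add(Add(1, -3), -3)))), -1)) = Mul(19, Pow(Mul(-27, Mul(Rational(-1, 4), Add(Add(1, -3), -3))), -1)) = Mul(19, Pow(Mul(-27, Mul(Rational(-1, 4), Add(-2, -3))), -1)) = Mul(19, Pow(Mul(-27, Mul(Rational(-1, 4), -5)), -1)) = Mul(19, Pow(Mul(-27, Rational(5, 4)), -1)) = Mul(19, Pow(Rational(-135, 4), -1)) = Mul(19, Rational(-4, 135)) = Rational(-76, 135)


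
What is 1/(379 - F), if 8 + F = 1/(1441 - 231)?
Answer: 1210/468269 ≈ 0.0025840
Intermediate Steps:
F = -9679/1210 (F = -8 + 1/(1441 - 231) = -8 + 1/1210 = -9679/1210 ≈ -7.9992)
1/(379 - F) = 1/(379 - 1*(-9679/1210)) = 1/(379 + 9679/1210) = 1/(468269/1210) = 1210/468269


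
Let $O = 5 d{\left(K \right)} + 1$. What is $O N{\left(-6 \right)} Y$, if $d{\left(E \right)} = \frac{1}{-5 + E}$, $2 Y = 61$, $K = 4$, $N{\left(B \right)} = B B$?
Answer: $-4392$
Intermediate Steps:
$N{\left(B \right)} = B^{2}$
$Y = \frac{61}{2}$ ($Y = \frac{1}{2} \cdot 61 = \frac{61}{2} \approx 30.5$)
$O = -4$ ($O = \frac{5}{-5 + 4} + 1 = \frac{5}{-1} + 1 = 5 \left(-1\right) + 1 = -5 + 1 = -4$)
$O N{\left(-6 \right)} Y = - 4 \left(-6\right)^{2} \cdot \frac{61}{2} = \left(-4\right) 36 \cdot \frac{61}{2} = \left(-144\right) \frac{61}{2} = -4392$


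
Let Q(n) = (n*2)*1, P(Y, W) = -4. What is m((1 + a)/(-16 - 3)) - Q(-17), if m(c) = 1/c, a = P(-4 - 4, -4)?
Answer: 121/3 ≈ 40.333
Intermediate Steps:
a = -4
Q(n) = 2*n (Q(n) = (2*n)*1 = 2*n)
m((1 + a)/(-16 - 3)) - Q(-17) = 1/((1 - 4)/(-16 - 3)) - 2*(-17) = 1/(-3/(-19)) - 1*(-34) = 1/(-3*(-1/19)) + 34 = 1/(3/19) + 34 = 19/3 + 34 = 121/3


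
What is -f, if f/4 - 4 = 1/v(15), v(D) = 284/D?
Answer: -1151/71 ≈ -16.211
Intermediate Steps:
f = 1151/71 (f = 16 + 4/((284/15)) = 16 + 4/((284*(1/15))) = 16 + 4/(284/15) = 16 + 4*(15/284) = 16 + 15/71 = 1151/71 ≈ 16.211)
-f = -1*1151/71 = -1151/71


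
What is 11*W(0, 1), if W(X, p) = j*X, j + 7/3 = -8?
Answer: 0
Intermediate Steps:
j = -31/3 (j = -7/3 - 8 = -31/3 ≈ -10.333)
W(X, p) = -31*X/3
11*W(0, 1) = 11*(-31/3*0) = 11*0 = 0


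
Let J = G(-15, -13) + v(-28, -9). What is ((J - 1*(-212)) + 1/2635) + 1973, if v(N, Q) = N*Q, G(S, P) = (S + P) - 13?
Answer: 6313461/2635 ≈ 2396.0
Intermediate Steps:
G(S, P) = -13 + P + S (G(S, P) = (P + S) - 13 = -13 + P + S)
J = 211 (J = (-13 - 13 - 15) - 28*(-9) = -41 + 252 = 211)
((J - 1*(-212)) + 1/2635) + 1973 = ((211 - 1*(-212)) + 1/2635) + 1973 = ((211 + 212) + 1/2635) + 1973 = (423 + 1/2635) + 1973 = 1114606/2635 + 1973 = 6313461/2635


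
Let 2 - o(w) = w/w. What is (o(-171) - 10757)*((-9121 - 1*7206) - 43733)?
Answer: 646005360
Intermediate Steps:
o(w) = 1 (o(w) = 2 - w/w = 2 - 1*1 = 2 - 1 = 1)
(o(-171) - 10757)*((-9121 - 1*7206) - 43733) = (1 - 10757)*((-9121 - 1*7206) - 43733) = -10756*((-9121 - 7206) - 43733) = -10756*(-16327 - 43733) = -10756*(-60060) = 646005360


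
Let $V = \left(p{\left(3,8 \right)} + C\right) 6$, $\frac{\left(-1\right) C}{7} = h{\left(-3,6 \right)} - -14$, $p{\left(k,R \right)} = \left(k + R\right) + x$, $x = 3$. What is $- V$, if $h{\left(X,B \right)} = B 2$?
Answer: $1008$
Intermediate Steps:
$h{\left(X,B \right)} = 2 B$
$p{\left(k,R \right)} = 3 + R + k$ ($p{\left(k,R \right)} = \left(k + R\right) + 3 = \left(R + k\right) + 3 = 3 + R + k$)
$C = -182$ ($C = - 7 \left(2 \cdot 6 - -14\right) = - 7 \left(12 + 14\right) = \left(-7\right) 26 = -182$)
$V = -1008$ ($V = \left(\left(3 + 8 + 3\right) - 182\right) 6 = \left(14 - 182\right) 6 = \left(-168\right) 6 = -1008$)
$- V = \left(-1\right) \left(-1008\right) = 1008$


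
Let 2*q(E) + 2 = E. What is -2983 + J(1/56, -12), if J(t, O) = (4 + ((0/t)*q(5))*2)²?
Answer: -2967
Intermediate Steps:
q(E) = -1 + E/2
J(t, O) = 16 (J(t, O) = (4 + ((0/t)*(-1 + (½)*5))*2)² = (4 + (0*(-1 + 5/2))*2)² = (4 + (0*(3/2))*2)² = (4 + 0*2)² = (4 + 0)² = 4² = 16)
-2983 + J(1/56, -12) = -2983 + 16 = -2967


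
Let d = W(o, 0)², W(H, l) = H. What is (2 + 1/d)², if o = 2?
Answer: 81/16 ≈ 5.0625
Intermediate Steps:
d = 4 (d = 2² = 4)
(2 + 1/d)² = (2 + 1/4)² = (2 + ¼)² = (9/4)² = 81/16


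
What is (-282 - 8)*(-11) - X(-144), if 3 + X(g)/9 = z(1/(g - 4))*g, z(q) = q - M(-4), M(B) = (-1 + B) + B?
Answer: 550273/37 ≈ 14872.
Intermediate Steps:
M(B) = -1 + 2*B
z(q) = 9 + q (z(q) = q - (-1 + 2*(-4)) = q - (-1 - 8) = q - 1*(-9) = q + 9 = 9 + q)
X(g) = -27 + 9*g*(9 + 1/(-4 + g)) (X(g) = -27 + 9*((9 + 1/(g - 4))*g) = -27 + 9*((9 + 1/(-4 + g))*g) = -27 + 9*(g*(9 + 1/(-4 + g))) = -27 + 9*g*(9 + 1/(-4 + g)))
(-282 - 8)*(-11) - X(-144) = (-282 - 8)*(-11) - 9*(12 - 38*(-144) + 9*(-144)**2)/(-4 - 144) = -290*(-11) - 9*(12 + 5472 + 9*20736)/(-148) = 3190 - 9*(-1)*(12 + 5472 + 186624)/148 = 3190 - 9*(-1)*192108/148 = 3190 - 1*(-432243/37) = 3190 + 432243/37 = 550273/37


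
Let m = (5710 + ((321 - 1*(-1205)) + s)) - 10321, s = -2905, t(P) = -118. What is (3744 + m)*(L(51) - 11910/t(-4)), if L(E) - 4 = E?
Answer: -20663200/59 ≈ -3.5022e+5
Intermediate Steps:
L(E) = 4 + E
m = -5990 (m = (5710 + ((321 - 1*(-1205)) - 2905)) - 10321 = (5710 + ((321 + 1205) - 2905)) - 10321 = (5710 + (1526 - 2905)) - 10321 = (5710 - 1379) - 10321 = 4331 - 10321 = -5990)
(3744 + m)*(L(51) - 11910/t(-4)) = (3744 - 5990)*((4 + 51) - 11910/(-118)) = -2246*(55 - 11910*(-1/118)) = -2246*(55 + 5955/59) = -2246*9200/59 = -20663200/59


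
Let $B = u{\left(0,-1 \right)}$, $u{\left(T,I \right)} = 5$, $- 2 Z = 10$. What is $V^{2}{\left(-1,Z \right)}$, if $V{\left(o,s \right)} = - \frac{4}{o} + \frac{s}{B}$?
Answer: $9$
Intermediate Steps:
$Z = -5$ ($Z = \left(- \frac{1}{2}\right) 10 = -5$)
$B = 5$
$V{\left(o,s \right)} = - \frac{4}{o} + \frac{s}{5}$
$V^{2}{\left(-1,Z \right)} = \left(- \frac{4}{-1} + \frac{1}{5} \left(-5\right)\right)^{2} = \left(\left(-4\right) \left(-1\right) - 1\right)^{2} = \left(4 - 1\right)^{2} = 3^{2} = 9$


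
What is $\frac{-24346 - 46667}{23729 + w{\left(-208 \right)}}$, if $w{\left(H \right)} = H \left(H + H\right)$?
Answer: $- \frac{71013}{110257} \approx -0.64407$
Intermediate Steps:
$w{\left(H \right)} = 2 H^{2}$ ($w{\left(H \right)} = H 2 H = 2 H^{2}$)
$\frac{-24346 - 46667}{23729 + w{\left(-208 \right)}} = \frac{-24346 - 46667}{23729 + 2 \left(-208\right)^{2}} = - \frac{71013}{23729 + 2 \cdot 43264} = - \frac{71013}{23729 + 86528} = - \frac{71013}{110257}$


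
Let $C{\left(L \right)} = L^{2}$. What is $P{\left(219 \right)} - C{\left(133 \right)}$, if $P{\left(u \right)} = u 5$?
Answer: $-16594$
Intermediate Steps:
$P{\left(u \right)} = 5 u$
$P{\left(219 \right)} - C{\left(133 \right)} = 5 \cdot 219 - 133^{2} = 1095 - 17689 = -16594$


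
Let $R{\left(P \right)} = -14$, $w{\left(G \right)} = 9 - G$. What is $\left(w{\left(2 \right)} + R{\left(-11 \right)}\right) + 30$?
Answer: $23$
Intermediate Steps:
$\left(w{\left(2 \right)} + R{\left(-11 \right)}\right) + 30 = \left(\left(9 - 2\right) - 14\right) + 30 = \left(7 - 14\right) + 30 = -7 + 30 = 23$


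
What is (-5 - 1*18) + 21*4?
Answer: 61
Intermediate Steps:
(-5 - 1*18) + 21*4 = (-5 - 18) + 84 = -23 + 84 = 61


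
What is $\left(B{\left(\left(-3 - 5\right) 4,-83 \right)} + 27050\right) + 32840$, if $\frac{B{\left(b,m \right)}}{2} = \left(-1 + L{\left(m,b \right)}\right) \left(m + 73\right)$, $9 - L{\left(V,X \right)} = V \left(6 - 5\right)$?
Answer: $58070$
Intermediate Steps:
$L{\left(V,X \right)} = 9 - V$ ($L{\left(V,X \right)} = 9 - V \left(6 - 5\right) = 9 - V 1 = 9 - V$)
$B{\left(b,m \right)} = 2 \left(8 - m\right) \left(73 + m\right)$ ($B{\left(b,m \right)} = 2 \left(-1 - \left(-9 + m\right)\right) \left(m + 73\right) = 2 \left(8 - m\right) \left(73 + m\right)$)
$\left(B{\left(\left(-3 - 5\right) 4,-83 \right)} + 27050\right) + 32840 = \left(\left(1168 - -10790 - 2 \left(-83\right)^{2}\right) + 27050\right) + 32840 = \left(\left(1168 + 10790 - 13778\right) + 27050\right) + 32840 = \left(-1820 + 27050\right) + 32840 = 25230 + 32840 = 58070$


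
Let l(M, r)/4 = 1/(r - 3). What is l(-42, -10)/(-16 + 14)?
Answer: 2/13 ≈ 0.15385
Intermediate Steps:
l(M, r) = 4/(-3 + r) (l(M, r) = 4/(r - 3) = 4/(-3 + r))
l(-42, -10)/(-16 + 14) = (4/(-3 - 10))/(-16 + 14) = (4/(-13))/(-2) = (4*(-1/13))*(-½) = -4/13*(-½) = 2/13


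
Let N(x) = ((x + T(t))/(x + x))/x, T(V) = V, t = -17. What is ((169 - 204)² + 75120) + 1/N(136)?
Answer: 536591/7 ≈ 76656.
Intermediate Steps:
N(x) = (-17 + x)/(2*x²) (N(x) = ((x - 17)/(x + x))/x = ((-17 + x)/((2*x)))/x = ((-17 + x)*(1/(2*x)))/x = ((-17 + x)/(2*x))/x = (-17 + x)/(2*x²))
((169 - 204)² + 75120) + 1/N(136) = ((169 - 204)² + 75120) + 1/((½)*(-17 + 136)/136²) = ((-35)² + 75120) + 1/((½)*(1/18496)*119) = (1225 + 75120) + 1/(7/2176) = 76345 + 2176/7 = 536591/7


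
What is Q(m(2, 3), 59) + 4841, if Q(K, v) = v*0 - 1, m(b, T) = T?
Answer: 4840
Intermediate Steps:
Q(K, v) = -1 (Q(K, v) = 0 - 1 = -1)
Q(m(2, 3), 59) + 4841 = -1 + 4841 = 4840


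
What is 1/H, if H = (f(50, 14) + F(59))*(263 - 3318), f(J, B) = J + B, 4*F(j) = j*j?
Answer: -4/11416535 ≈ -3.5037e-7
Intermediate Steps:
F(j) = j²/4 (F(j) = (j*j)/4 = j²/4)
f(J, B) = B + J
H = -11416535/4 (H = ((14 + 50) + (¼)*59²)*(263 - 3318) = (64 + (¼)*3481)*(-3055) = (64 + 3481/4)*(-3055) = (3737/4)*(-3055) = -11416535/4 ≈ -2.8541e+6)
1/H = 1/(-11416535/4) = -4/11416535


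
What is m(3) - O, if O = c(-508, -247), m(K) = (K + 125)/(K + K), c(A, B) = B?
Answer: 805/3 ≈ 268.33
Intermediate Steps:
m(K) = (125 + K)/(2*K) (m(K) = (125 + K)/((2*K)) = (125 + K)*(1/(2*K)) = (125 + K)/(2*K))
O = -247
m(3) - O = (1/2)*(125 + 3)/3 - 1*(-247) = (1/2)*(1/3)*128 + 247 = 64/3 + 247 = 805/3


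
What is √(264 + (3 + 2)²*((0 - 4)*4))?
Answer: 2*I*√34 ≈ 11.662*I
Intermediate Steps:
√(264 + (3 + 2)²*((0 - 4)*4)) = √(264 + 5²*(-4*4)) = √(264 + 25*(-16)) = √(264 - 400) = √(-136) = 2*I*√34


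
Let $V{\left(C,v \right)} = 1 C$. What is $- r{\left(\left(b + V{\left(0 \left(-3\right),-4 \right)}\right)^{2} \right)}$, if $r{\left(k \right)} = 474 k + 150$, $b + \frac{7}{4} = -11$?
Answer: $- \frac{617637}{8} \approx -77205.0$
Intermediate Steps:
$b = - \frac{51}{4}$ ($b = - \frac{7}{4} - 11 = - \frac{51}{4} \approx -12.75$)
$V{\left(C,v \right)} = C$
$r{\left(k \right)} = 150 + 474 k$
$- r{\left(\left(b + V{\left(0 \left(-3\right),-4 \right)}\right)^{2} \right)} = - (150 + 474 \left(- \frac{51}{4} + 0 \left(-3\right)\right)^{2}) = - (150 + 474 \left(- \frac{51}{4} + 0\right)^{2}) = - (150 + 474 \left(- \frac{51}{4}\right)^{2}) = - (150 + 474 \cdot \frac{2601}{16}) = - (150 + \frac{616437}{8}) = \left(-1\right) \frac{617637}{8} = - \frac{617637}{8}$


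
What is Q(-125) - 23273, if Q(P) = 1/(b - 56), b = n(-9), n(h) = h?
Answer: -1512746/65 ≈ -23273.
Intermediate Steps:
b = -9
Q(P) = -1/65 (Q(P) = 1/(-9 - 56) = 1/(-65) = -1/65)
Q(-125) - 23273 = -1/65 - 23273 = -1512746/65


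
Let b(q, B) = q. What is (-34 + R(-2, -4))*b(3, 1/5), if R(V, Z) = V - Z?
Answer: -96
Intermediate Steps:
(-34 + R(-2, -4))*b(3, 1/5) = (-34 + (-2 - 1*(-4)))*3 = (-34 + (-2 + 4))*3 = (-34 + 2)*3 = -32*3 = -96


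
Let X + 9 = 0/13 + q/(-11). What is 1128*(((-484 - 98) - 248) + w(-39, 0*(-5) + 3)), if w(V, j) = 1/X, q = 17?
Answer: -27154062/29 ≈ -9.3635e+5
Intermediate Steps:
X = -116/11 (X = -9 + (0/13 + 17/(-11)) = -9 + (0*(1/13) + 17*(-1/11)) = -9 + (0 - 17/11) = -9 - 17/11 = -116/11 ≈ -10.545)
w(V, j) = -11/116 (w(V, j) = 1/(-116/11) = -11/116)
1128*(((-484 - 98) - 248) + w(-39, 0*(-5) + 3)) = 1128*(((-484 - 98) - 248) - 11/116) = 1128*((-582 - 248) - 11/116) = 1128*(-830 - 11/116) = 1128*(-96291/116) = -27154062/29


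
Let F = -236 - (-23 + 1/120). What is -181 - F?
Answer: 3841/120 ≈ 32.008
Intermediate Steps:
F = -25561/120 (F = -236 - (-23 + 1/120) = -236 - 1*(-2759/120) = -236 + 2759/120 = -25561/120 ≈ -213.01)
-181 - F = -181 - 1*(-25561/120) = -181 + 25561/120 = 3841/120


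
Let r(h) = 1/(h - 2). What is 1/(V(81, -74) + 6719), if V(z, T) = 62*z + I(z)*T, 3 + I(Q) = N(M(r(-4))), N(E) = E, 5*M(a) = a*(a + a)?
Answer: 45/538298 ≈ 8.3597e-5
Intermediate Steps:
r(h) = 1/(-2 + h)
M(a) = 2*a²/5 (M(a) = (a*(a + a))/5 = (a*(2*a))/5 = (2*a²)/5 = 2*a²/5)
I(Q) = -269/90 (I(Q) = -3 + 2*(1/(-2 - 4))²/5 = -3 + 2*(1/(-6))²/5 = -3 + 2*(-⅙)²/5 = -3 + (⅖)*(1/36) = -3 + 1/90 = -269/90)
V(z, T) = 62*z - 269*T/90
1/(V(81, -74) + 6719) = 1/((62*81 - 269/90*(-74)) + 6719) = 1/((5022 + 9953/45) + 6719) = 1/(235943/45 + 6719) = 1/(538298/45) = 45/538298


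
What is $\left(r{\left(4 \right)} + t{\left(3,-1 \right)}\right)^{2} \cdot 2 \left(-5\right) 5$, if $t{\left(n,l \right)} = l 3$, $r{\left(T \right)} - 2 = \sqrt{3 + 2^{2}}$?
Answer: $-400 + 100 \sqrt{7} \approx -135.42$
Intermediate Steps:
$r{\left(T \right)} = 2 + \sqrt{7}$ ($r{\left(T \right)} = 2 + \sqrt{3 + 2^{2}} = 2 + \sqrt{3 + 4} = 2 + \sqrt{7}$)
$t{\left(n,l \right)} = 3 l$
$\left(r{\left(4 \right)} + t{\left(3,-1 \right)}\right)^{2} \cdot 2 \left(-5\right) 5 = \left(\left(2 + \sqrt{7}\right) + 3 \left(-1\right)\right)^{2} \cdot 2 \left(-5\right) 5 = \left(\left(2 + \sqrt{7}\right) - 3\right)^{2} \left(\left(-10\right) 5\right) = \left(-1 + \sqrt{7}\right)^{2} \left(-50\right) = - 50 \left(-1 + \sqrt{7}\right)^{2}$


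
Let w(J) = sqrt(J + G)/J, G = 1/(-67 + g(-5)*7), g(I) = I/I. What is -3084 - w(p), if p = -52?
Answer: -3084 + I*sqrt(46815)/1560 ≈ -3084.0 + 0.1387*I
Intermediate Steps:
g(I) = 1
G = -1/60 (G = 1/(-67 + 1*7) = 1/(-67 + 7) = 1/(-60) = -1/60 ≈ -0.016667)
w(J) = sqrt(-1/60 + J)/J (w(J) = sqrt(J - 1/60)/J = sqrt(-1/60 + J)/J)
-3084 - w(p) = -3084 - sqrt(-15 + 900*(-52))/(30*(-52)) = -3084 - (-1)*sqrt(-15 - 46800)/(30*52) = -3084 - (-1)*sqrt(-46815)/(30*52) = -3084 - (-1)*I*sqrt(46815)/(30*52) = -3084 - (-1)*I*sqrt(46815)/1560 = -3084 + I*sqrt(46815)/1560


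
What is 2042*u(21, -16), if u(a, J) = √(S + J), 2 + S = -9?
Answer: 6126*I*√3 ≈ 10611.0*I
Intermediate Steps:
S = -11 (S = -2 - 9 = -11)
u(a, J) = √(-11 + J)
2042*u(21, -16) = 2042*√(-11 - 16) = 2042*√(-27) = 2042*(3*I*√3) = 6126*I*√3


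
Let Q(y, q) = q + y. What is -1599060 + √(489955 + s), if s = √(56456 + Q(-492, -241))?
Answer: -1599060 + √(489955 + √55723) ≈ -1.5984e+6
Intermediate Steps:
s = √55723 (s = √(56456 + (-241 - 492)) = √(56456 - 733) = √55723 ≈ 236.06)
-1599060 + √(489955 + s) = -1599060 + √(489955 + √55723)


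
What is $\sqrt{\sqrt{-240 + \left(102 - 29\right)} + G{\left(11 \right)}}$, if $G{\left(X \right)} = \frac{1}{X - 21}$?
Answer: $\frac{\sqrt{-10 + 100 i \sqrt{167}}}{10} \approx 2.5321 + 2.5518 i$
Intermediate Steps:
$G{\left(X \right)} = \frac{1}{-21 + X}$
$\sqrt{\sqrt{-240 + \left(102 - 29\right)} + G{\left(11 \right)}} = \sqrt{\sqrt{-240 + \left(102 - 29\right)} + \frac{1}{-21 + 11}} = \sqrt{\sqrt{-240 + 73} + \frac{1}{-10}} = \sqrt{\sqrt{-167} - \frac{1}{10}} = \sqrt{i \sqrt{167} - \frac{1}{10}} = \sqrt{- \frac{1}{10} + i \sqrt{167}}$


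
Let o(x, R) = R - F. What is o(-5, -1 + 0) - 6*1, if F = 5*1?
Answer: -12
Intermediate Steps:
F = 5
o(x, R) = -5 + R (o(x, R) = R - 1*5 = R - 5 = -5 + R)
o(-5, -1 + 0) - 6*1 = (-5 + (-1 + 0)) - 6*1 = (-5 - 1) - 6 = -6 - 6 = -12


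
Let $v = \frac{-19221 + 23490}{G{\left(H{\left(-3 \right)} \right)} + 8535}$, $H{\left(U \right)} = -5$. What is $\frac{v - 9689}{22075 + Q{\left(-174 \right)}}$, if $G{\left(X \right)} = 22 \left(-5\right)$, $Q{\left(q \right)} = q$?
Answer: $- \frac{81625556}{184515925} \approx -0.44238$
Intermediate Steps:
$G{\left(X \right)} = -110$
$v = \frac{4269}{8425}$ ($v = \frac{-19221 + 23490}{-110 + 8535} = \frac{4269}{8425} \approx 0.50671$)
$\frac{v - 9689}{22075 + Q{\left(-174 \right)}} = \frac{\frac{4269}{8425} - 9689}{22075 - 174} = \frac{\frac{4269}{8425} - 9689}{21901} = \left(- \frac{81625556}{8425}\right) \frac{1}{21901} = - \frac{81625556}{184515925}$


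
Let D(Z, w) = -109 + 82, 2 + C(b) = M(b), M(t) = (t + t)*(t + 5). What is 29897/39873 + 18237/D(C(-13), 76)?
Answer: -80706298/119619 ≈ -674.69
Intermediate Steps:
M(t) = 2*t*(5 + t) (M(t) = (2*t)*(5 + t) = 2*t*(5 + t))
C(b) = -2 + 2*b*(5 + b)
D(Z, w) = -27
29897/39873 + 18237/D(C(-13), 76) = 29897/39873 + 18237/(-27) = 29897*(1/39873) + 18237*(-1/27) = 29897/39873 - 6079/9 = -80706298/119619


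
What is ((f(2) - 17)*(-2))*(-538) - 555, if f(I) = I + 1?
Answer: -15619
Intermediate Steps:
f(I) = 1 + I
((f(2) - 17)*(-2))*(-538) - 555 = (((1 + 2) - 17)*(-2))*(-538) - 555 = ((3 - 17)*(-2))*(-538) - 555 = -14*(-2)*(-538) - 555 = 28*(-538) - 555 = -15064 - 555 = -15619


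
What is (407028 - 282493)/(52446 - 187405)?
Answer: -124535/134959 ≈ -0.92276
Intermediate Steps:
(407028 - 282493)/(52446 - 187405) = 124535/(-134959) = 124535*(-1/134959) = -124535/134959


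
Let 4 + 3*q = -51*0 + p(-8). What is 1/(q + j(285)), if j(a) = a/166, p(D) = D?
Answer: -166/379 ≈ -0.43799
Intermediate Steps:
j(a) = a/166 (j(a) = a*(1/166) = a/166)
q = -4 (q = -4/3 + (-51*0 - 8)/3 = -4/3 + (0 - 8)/3 = -4/3 + (⅓)*(-8) = -4/3 - 8/3 = -4)
1/(q + j(285)) = 1/(-4 + (1/166)*285) = 1/(-4 + 285/166) = 1/(-379/166) = -166/379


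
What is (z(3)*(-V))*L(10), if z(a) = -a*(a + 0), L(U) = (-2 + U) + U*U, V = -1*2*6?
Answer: -11664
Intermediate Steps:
V = -12 (V = -2*6 = -12)
L(U) = -2 + U + U**2 (L(U) = (-2 + U) + U**2 = -2 + U + U**2)
z(a) = -a**2 (z(a) = -a*a = -a**2)
(z(3)*(-V))*L(10) = ((-1*3**2)*(-1*(-12)))*(-2 + 10 + 10**2) = (-1*9*12)*(-2 + 10 + 100) = -9*12*108 = -108*108 = -11664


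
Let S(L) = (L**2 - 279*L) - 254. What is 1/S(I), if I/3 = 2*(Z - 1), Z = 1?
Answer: -1/254 ≈ -0.0039370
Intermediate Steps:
I = 0 (I = 3*(2*(1 - 1)) = 3*(2*0) = 3*0 = 0)
S(L) = -254 + L**2 - 279*L
1/S(I) = 1/(-254 + 0**2 - 279*0) = 1/(-254 + 0 + 0) = 1/(-254) = -1/254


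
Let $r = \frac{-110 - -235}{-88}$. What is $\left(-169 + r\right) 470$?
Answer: $- \frac{3524295}{44} \approx -80098.0$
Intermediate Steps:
$r = - \frac{125}{88}$ ($r = \left(-110 + 235\right) \left(- \frac{1}{88}\right) = 125 \left(- \frac{1}{88}\right) = - \frac{125}{88} \approx -1.4205$)
$\left(-169 + r\right) 470 = \left(-169 - \frac{125}{88}\right) 470 = \left(- \frac{14997}{88}\right) 470 = - \frac{3524295}{44}$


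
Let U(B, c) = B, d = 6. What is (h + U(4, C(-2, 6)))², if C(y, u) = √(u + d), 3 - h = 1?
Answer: 36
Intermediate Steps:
h = 2 (h = 3 - 1*1 = 3 - 1 = 2)
C(y, u) = √(6 + u) (C(y, u) = √(u + 6) = √(6 + u))
(h + U(4, C(-2, 6)))² = (2 + 4)² = 6² = 36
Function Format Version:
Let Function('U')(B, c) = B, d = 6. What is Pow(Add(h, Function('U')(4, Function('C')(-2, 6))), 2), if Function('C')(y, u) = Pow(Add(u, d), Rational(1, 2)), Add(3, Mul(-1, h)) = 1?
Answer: 36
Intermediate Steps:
h = 2 (h = Add(3, Mul(-1, 1)) = Add(3, -1) = 2)
Function('C')(y, u) = Pow(Add(6, u), Rational(1, 2)) (Function('C')(y, u) = Pow(Add(u, 6), Rational(1, 2)) = Pow(Add(6, u), Rational(1, 2)))
Pow(Add(h, Function('U')(4, Function('C')(-2, 6))), 2) = Pow(Add(2, 4), 2) = Pow(6, 2) = 36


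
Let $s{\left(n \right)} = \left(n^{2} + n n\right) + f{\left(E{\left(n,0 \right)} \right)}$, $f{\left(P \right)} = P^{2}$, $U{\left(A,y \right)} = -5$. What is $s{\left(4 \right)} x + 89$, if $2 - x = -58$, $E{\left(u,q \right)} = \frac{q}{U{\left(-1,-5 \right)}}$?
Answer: $2009$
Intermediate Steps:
$E{\left(u,q \right)} = - \frac{q}{5}$ ($E{\left(u,q \right)} = \frac{q}{-5} = q \left(- \frac{1}{5}\right) = - \frac{q}{5}$)
$x = 60$ ($x = 2 - -58 = 2 + 58 = 60$)
$s{\left(n \right)} = 2 n^{2}$ ($s{\left(n \right)} = \left(n^{2} + n n\right) + \left(\left(- \frac{1}{5}\right) 0\right)^{2} = \left(n^{2} + n^{2}\right) + 0^{2} = 2 n^{2} + 0 = 2 n^{2}$)
$s{\left(4 \right)} x + 89 = 2 \cdot 4^{2} \cdot 60 + 89 = 2 \cdot 16 \cdot 60 + 89 = 32 \cdot 60 + 89 = 1920 + 89 = 2009$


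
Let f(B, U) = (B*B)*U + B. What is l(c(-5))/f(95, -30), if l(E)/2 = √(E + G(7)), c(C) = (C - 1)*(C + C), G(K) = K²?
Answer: -2*√109/270655 ≈ -7.7148e-5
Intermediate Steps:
c(C) = 2*C*(-1 + C) (c(C) = (-1 + C)*(2*C) = 2*C*(-1 + C))
f(B, U) = B + U*B² (f(B, U) = B²*U + B = U*B² + B = B + U*B²)
l(E) = 2*√(49 + E) (l(E) = 2*√(E + 7²) = 2*√(E + 49) = 2*√(49 + E))
l(c(-5))/f(95, -30) = (2*√(49 + 2*(-5)*(-1 - 5)))/((95*(1 + 95*(-30)))) = (2*√(49 + 2*(-5)*(-6)))/((95*(1 - 2850))) = (2*√(49 + 60))/((95*(-2849))) = (2*√109)/(-270655) = (2*√109)*(-1/270655) = -2*√109/270655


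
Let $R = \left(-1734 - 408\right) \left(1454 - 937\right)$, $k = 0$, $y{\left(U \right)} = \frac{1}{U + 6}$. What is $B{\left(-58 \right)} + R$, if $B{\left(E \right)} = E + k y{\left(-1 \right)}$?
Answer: $-1107472$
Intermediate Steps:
$y{\left(U \right)} = \frac{1}{6 + U}$
$R = -1107414$ ($R = \left(-2142\right) 517 = -1107414$)
$B{\left(E \right)} = E$ ($B{\left(E \right)} = E + \frac{0}{6 - 1} = E + \frac{0}{5} = E + 0 \cdot \frac{1}{5} = E + 0 = E$)
$B{\left(-58 \right)} + R = -58 - 1107414 = -1107472$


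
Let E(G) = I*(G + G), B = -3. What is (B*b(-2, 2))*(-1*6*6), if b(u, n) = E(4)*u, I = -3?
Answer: 5184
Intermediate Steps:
E(G) = -6*G (E(G) = -3*(G + G) = -6*G)
b(u, n) = -24*u (b(u, n) = (-6*4)*u = -24*u)
(B*b(-2, 2))*(-1*6*6) = (-(-72)*(-2))*(-1*6*6) = (-3*48)*(-6*6) = -144*(-36) = 5184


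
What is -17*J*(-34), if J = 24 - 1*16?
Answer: 4624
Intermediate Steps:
J = 8 (J = 24 - 16 = 8)
-17*J*(-34) = -17*8*(-34) = -136*(-34) = 4624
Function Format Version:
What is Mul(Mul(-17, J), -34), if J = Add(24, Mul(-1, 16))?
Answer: 4624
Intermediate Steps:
J = 8 (J = Add(24, -16) = 8)
Mul(Mul(-17, J), -34) = Mul(Mul(-17, 8), -34) = Mul(-136, -34) = 4624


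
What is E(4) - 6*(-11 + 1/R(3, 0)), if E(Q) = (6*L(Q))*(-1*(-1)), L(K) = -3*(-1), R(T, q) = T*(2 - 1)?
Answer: 82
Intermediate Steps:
R(T, q) = T (R(T, q) = T*1 = T)
L(K) = 3
E(Q) = 18 (E(Q) = (6*3)*(-1*(-1)) = 18*1 = 18)
E(4) - 6*(-11 + 1/R(3, 0)) = 18 - 6*(-11 + 1/3) = 18 - 6*(-11 + ⅓) = 18 - 6*(-32)/3 = 18 - 1*(-64) = 18 + 64 = 82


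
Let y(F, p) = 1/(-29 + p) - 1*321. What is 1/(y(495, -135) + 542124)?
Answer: 164/88855691 ≈ 1.8457e-6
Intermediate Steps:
y(F, p) = -321 + 1/(-29 + p) (y(F, p) = 1/(-29 + p) - 321 = -321 + 1/(-29 + p))
1/(y(495, -135) + 542124) = 1/((9310 - 321*(-135))/(-29 - 135) + 542124) = 1/((9310 + 43335)/(-164) + 542124) = 1/(-1/164*52645 + 542124) = 1/(-52645/164 + 542124) = 1/(88855691/164) = 164/88855691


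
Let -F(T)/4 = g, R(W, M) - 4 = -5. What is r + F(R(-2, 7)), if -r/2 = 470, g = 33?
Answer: -1072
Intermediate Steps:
R(W, M) = -1 (R(W, M) = 4 - 5 = -1)
r = -940 (r = -2*470 = -940)
F(T) = -132 (F(T) = -4*33 = -132)
r + F(R(-2, 7)) = -940 - 132 = -1072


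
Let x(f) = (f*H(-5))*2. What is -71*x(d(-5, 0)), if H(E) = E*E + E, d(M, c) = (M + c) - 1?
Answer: 17040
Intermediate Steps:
d(M, c) = -1 + M + c
H(E) = E + E² (H(E) = E² + E = E + E²)
x(f) = 40*f (x(f) = (f*(-5*(1 - 5)))*2 = (f*(-5*(-4)))*2 = (f*20)*2 = (20*f)*2 = 40*f)
-71*x(d(-5, 0)) = -2840*(-1 - 5 + 0) = -2840*(-6) = -71*(-240) = 17040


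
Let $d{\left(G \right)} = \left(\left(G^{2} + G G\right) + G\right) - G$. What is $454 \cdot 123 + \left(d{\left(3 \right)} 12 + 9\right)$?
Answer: $56067$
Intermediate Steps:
$d{\left(G \right)} = 2 G^{2}$ ($d{\left(G \right)} = \left(\left(G^{2} + G^{2}\right) + G\right) - G = \left(2 G^{2} + G\right) - G = \left(G + 2 G^{2}\right) - G = 2 G^{2}$)
$454 \cdot 123 + \left(d{\left(3 \right)} 12 + 9\right) = 454 \cdot 123 + \left(2 \cdot 3^{2} \cdot 12 + 9\right) = 55842 + \left(2 \cdot 9 \cdot 12 + 9\right) = 55842 + \left(18 \cdot 12 + 9\right) = 55842 + \left(216 + 9\right) = 55842 + 225 = 56067$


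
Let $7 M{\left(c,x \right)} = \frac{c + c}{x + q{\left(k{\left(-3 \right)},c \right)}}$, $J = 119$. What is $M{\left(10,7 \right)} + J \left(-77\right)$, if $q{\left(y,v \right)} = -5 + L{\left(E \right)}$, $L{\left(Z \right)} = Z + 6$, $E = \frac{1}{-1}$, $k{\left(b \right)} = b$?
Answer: $- \frac{448967}{49} \approx -9162.6$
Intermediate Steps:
$E = -1$
$L{\left(Z \right)} = 6 + Z$
$q{\left(y,v \right)} = 0$ ($q{\left(y,v \right)} = -5 + \left(6 - 1\right) = -5 + 5 = 0$)
$M{\left(c,x \right)} = \frac{2 c}{7 x}$ ($M{\left(c,x \right)} = \frac{\left(c + c\right) \frac{1}{x + 0}}{7} = \frac{2 c \frac{1}{x}}{7} = \frac{2 c}{7 x}$)
$M{\left(10,7 \right)} + J \left(-77\right) = \frac{2}{7} \cdot 10 \cdot \frac{1}{7} + 119 \left(-77\right) = \frac{2}{7} \cdot 10 \cdot \frac{1}{7} - 9163 = \frac{20}{49} - 9163 = - \frac{448967}{49}$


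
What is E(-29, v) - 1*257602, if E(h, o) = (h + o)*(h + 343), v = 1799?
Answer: 298178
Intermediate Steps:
E(h, o) = (343 + h)*(h + o) (E(h, o) = (h + o)*(343 + h) = (343 + h)*(h + o))
E(-29, v) - 1*257602 = ((-29)² + 343*(-29) + 343*1799 - 29*1799) - 1*257602 = (841 - 9947 + 617057 - 52171) - 257602 = 555780 - 257602 = 298178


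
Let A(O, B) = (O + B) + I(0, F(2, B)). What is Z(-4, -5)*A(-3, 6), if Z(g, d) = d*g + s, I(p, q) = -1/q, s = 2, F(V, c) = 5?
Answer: 308/5 ≈ 61.600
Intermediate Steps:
Z(g, d) = 2 + d*g (Z(g, d) = d*g + 2 = 2 + d*g)
A(O, B) = -⅕ + B + O (A(O, B) = (O + B) - 1/5 = (B + O) - 1*⅕ = (B + O) - ⅕ = -⅕ + B + O)
Z(-4, -5)*A(-3, 6) = (2 - 5*(-4))*(-⅕ + 6 - 3) = (2 + 20)*(14/5) = 22*(14/5) = 308/5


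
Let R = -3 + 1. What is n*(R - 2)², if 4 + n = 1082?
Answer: 17248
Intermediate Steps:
R = -2
n = 1078 (n = -4 + 1082 = 1078)
n*(R - 2)² = 1078*(-2 - 2)² = 1078*(-4)² = 1078*16 = 17248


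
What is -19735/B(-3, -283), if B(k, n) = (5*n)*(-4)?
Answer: -3947/1132 ≈ -3.4867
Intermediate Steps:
B(k, n) = -20*n
-19735/B(-3, -283) = -19735/((-20*(-283))) = -19735/5660 = -19735*1/5660 = -3947/1132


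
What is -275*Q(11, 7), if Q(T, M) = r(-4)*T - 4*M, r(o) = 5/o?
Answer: 45925/4 ≈ 11481.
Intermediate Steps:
Q(T, M) = -4*M - 5*T/4 (Q(T, M) = (5/(-4))*T - 4*M = (5*(-¼))*T - 4*M = -5*T/4 - 4*M = -4*M - 5*T/4)
-275*Q(11, 7) = -275*(-4*7 - 5/4*11) = -275*(-28 - 55/4) = -275*(-167/4) = 45925/4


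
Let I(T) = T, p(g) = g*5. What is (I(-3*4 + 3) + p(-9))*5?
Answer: -270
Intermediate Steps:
p(g) = 5*g
(I(-3*4 + 3) + p(-9))*5 = ((-3*4 + 3) + 5*(-9))*5 = ((-12 + 3) - 45)*5 = (-9 - 45)*5 = -54*5 = -270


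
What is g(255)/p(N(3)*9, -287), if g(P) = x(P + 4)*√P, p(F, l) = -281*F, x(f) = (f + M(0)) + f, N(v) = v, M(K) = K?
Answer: -518*√255/7587 ≈ -1.0903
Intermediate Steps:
x(f) = 2*f (x(f) = (f + 0) + f = f + f = 2*f)
g(P) = √P*(8 + 2*P) (g(P) = (2*(P + 4))*√P = (2*(4 + P))*√P = (8 + 2*P)*√P = √P*(8 + 2*P))
g(255)/p(N(3)*9, -287) = (2*√255*(4 + 255))/((-843*9)) = (2*√255*259)/((-281*27)) = (518*√255)/(-7587) = (518*√255)*(-1/7587) = -518*√255/7587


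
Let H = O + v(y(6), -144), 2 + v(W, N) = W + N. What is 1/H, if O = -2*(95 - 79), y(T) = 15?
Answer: -1/163 ≈ -0.0061350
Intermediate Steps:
v(W, N) = -2 + N + W (v(W, N) = -2 + (W + N) = -2 + (N + W) = -2 + N + W)
O = -32 (O = -2*16 = -32)
H = -163 (H = -32 + (-2 - 144 + 15) = -32 - 131 = -163)
1/H = 1/(-163) = -1/163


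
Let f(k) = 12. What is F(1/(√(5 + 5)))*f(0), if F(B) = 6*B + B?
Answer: 42*√10/5 ≈ 26.563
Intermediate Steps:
F(B) = 7*B
F(1/(√(5 + 5)))*f(0) = (7/(√(5 + 5)))*12 = (7/(√10))*12 = (7*(√10/10))*12 = (7*√10/10)*12 = 42*√10/5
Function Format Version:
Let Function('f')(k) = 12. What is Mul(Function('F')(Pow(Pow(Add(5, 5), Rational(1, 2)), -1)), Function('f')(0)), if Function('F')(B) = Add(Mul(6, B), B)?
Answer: Mul(Rational(42, 5), Pow(10, Rational(1, 2))) ≈ 26.563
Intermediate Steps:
Function('F')(B) = Mul(7, B)
Mul(Function('F')(Pow(Pow(Add(5, 5), Rational(1, 2)), -1)), Function('f')(0)) = Mul(Mul(7, Pow(Pow(Add(5, 5), Rational(1, 2)), -1)), 12) = Mul(Mul(7, Pow(Pow(10, Rational(1, 2)), -1)), 12) = Mul(Mul(7, Mul(Rational(1, 10), Pow(10, Rational(1, 2)))), 12) = Mul(Mul(Rational(7, 10), Pow(10, Rational(1, 2))), 12) = Mul(Rational(42, 5), Pow(10, Rational(1, 2)))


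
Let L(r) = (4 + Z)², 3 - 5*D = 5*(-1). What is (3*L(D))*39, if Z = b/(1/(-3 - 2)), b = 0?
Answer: 1872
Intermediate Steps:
Z = 0 (Z = 0/(1/(-3 - 2)) = 0/(1/(-5)) = 0/(-⅕) = 0*(-5) = 0)
D = 8/5 (D = ⅗ - (-1) = ⅗ - ⅕*(-5) = ⅗ + 1 = 8/5 ≈ 1.6000)
L(r) = 16 (L(r) = (4 + 0)² = 4² = 16)
(3*L(D))*39 = (3*16)*39 = 48*39 = 1872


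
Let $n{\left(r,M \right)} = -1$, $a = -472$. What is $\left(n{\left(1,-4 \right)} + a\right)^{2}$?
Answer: $223729$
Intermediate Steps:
$\left(n{\left(1,-4 \right)} + a\right)^{2} = \left(-1 - 472\right)^{2} = \left(-473\right)^{2} = 223729$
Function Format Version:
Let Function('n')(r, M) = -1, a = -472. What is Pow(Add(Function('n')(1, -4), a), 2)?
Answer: 223729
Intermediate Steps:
Pow(Add(Function('n')(1, -4), a), 2) = Pow(Add(-1, -472), 2) = Pow(-473, 2) = 223729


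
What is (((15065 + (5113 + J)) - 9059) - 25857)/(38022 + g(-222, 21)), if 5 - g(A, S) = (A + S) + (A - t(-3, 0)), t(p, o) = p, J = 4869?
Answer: -9869/38447 ≈ -0.25669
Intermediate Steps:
g(A, S) = 2 - S - 2*A (g(A, S) = 5 - ((A + S) + (A - 1*(-3))) = 5 - ((A + S) + (A + 3)) = 5 - ((A + S) + (3 + A)) = 5 - (3 + S + 2*A) = 5 + (-3 - S - 2*A) = 2 - S - 2*A)
(((15065 + (5113 + J)) - 9059) - 25857)/(38022 + g(-222, 21)) = (((15065 + (5113 + 4869)) - 9059) - 25857)/(38022 + (2 - 1*21 - 2*(-222))) = (((15065 + 9982) - 9059) - 25857)/(38022 + (2 - 21 + 444)) = ((25047 - 9059) - 25857)/(38022 + 425) = (15988 - 25857)/38447 = -9869*1/38447 = -9869/38447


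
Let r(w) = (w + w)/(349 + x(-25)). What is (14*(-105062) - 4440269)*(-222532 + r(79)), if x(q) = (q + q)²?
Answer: 3747622494720870/2849 ≈ 1.3154e+12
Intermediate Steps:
x(q) = 4*q² (x(q) = (2*q)² = 4*q²)
r(w) = 2*w/2849 (r(w) = (w + w)/(349 + 4*(-25)²) = (2*w)/(349 + 4*625) = (2*w)/(349 + 2500) = (2*w)/2849 = (2*w)*(1/2849) = 2*w/2849)
(14*(-105062) - 4440269)*(-222532 + r(79)) = (14*(-105062) - 4440269)*(-222532 + (2/2849)*79) = (-1470868 - 4440269)*(-222532 + 158/2849) = -5911137*(-633993510/2849) = 3747622494720870/2849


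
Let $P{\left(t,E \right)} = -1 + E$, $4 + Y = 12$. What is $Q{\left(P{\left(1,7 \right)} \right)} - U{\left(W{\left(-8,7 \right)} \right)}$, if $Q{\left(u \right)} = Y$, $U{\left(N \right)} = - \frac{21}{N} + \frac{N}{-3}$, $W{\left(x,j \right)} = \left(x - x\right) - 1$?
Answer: $- \frac{40}{3} \approx -13.333$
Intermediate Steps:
$Y = 8$ ($Y = -4 + 12 = 8$)
$W{\left(x,j \right)} = -1$ ($W{\left(x,j \right)} = 0 - 1 = -1$)
$U{\left(N \right)} = - \frac{21}{N} - \frac{N}{3}$ ($U{\left(N \right)} = - \frac{21}{N} + N \left(- \frac{1}{3}\right) = - \frac{21}{N} - \frac{N}{3}$)
$Q{\left(u \right)} = 8$
$Q{\left(P{\left(1,7 \right)} \right)} - U{\left(W{\left(-8,7 \right)} \right)} = 8 - \left(- \frac{21}{-1} - - \frac{1}{3}\right) = 8 - \left(\left(-21\right) \left(-1\right) + \frac{1}{3}\right) = 8 - \left(21 + \frac{1}{3}\right) = 8 - \frac{64}{3} = - \frac{40}{3}$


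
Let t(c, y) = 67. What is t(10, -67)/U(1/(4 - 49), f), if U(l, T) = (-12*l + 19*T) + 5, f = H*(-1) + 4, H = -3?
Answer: 1005/2074 ≈ 0.48457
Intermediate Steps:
f = 7 (f = -3*(-1) + 4 = 3 + 4 = 7)
U(l, T) = 5 - 12*l + 19*T
t(10, -67)/U(1/(4 - 49), f) = 67/(5 - 12/(4 - 49) + 19*7) = 67/(5 - 12/(-45) + 133) = 67/(5 - 12*(-1/45) + 133) = 67/(5 + 4/15 + 133) = 67/(2074/15) = 67*(15/2074) = 1005/2074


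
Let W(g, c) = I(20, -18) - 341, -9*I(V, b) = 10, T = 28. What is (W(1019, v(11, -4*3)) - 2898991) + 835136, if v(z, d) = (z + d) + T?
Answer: -18577774/9 ≈ -2.0642e+6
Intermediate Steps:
I(V, b) = -10/9 (I(V, b) = -⅑*10 = -10/9)
v(z, d) = 28 + d + z (v(z, d) = (z + d) + 28 = (d + z) + 28 = 28 + d + z)
W(g, c) = -3079/9 (W(g, c) = -10/9 - 341 = -3079/9)
(W(1019, v(11, -4*3)) - 2898991) + 835136 = (-3079/9 - 2898991) + 835136 = -26093998/9 + 835136 = -18577774/9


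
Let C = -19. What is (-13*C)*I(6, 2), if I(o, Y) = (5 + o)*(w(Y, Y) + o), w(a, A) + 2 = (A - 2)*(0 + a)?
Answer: 10868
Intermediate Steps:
w(a, A) = -2 + a*(-2 + A) (w(a, A) = -2 + (A - 2)*(0 + a) = -2 + (-2 + A)*a = -2 + a*(-2 + A))
I(o, Y) = (5 + o)*(-2 + o + Y**2 - 2*Y) (I(o, Y) = (5 + o)*((-2 - 2*Y + Y*Y) + o) = (5 + o)*((-2 - 2*Y + Y**2) + o) = (5 + o)*((-2 + Y**2 - 2*Y) + o) = (5 + o)*(-2 + o + Y**2 - 2*Y))
(-13*C)*I(6, 2) = (-13*(-19))*(-10 + 6**2 - 10*2 + 5*6 + 5*2**2 - 1*6*(2 - 1*2**2 + 2*2)) = 247*(-10 + 36 - 20 + 30 + 5*4 - 1*6*(2 - 1*4 + 4)) = 247*(-10 + 36 - 20 + 30 + 20 - 1*6*(2 - 4 + 4)) = 247*(-10 + 36 - 20 + 30 + 20 - 1*6*2) = 247*(-10 + 36 - 20 + 30 + 20 - 12) = 247*44 = 10868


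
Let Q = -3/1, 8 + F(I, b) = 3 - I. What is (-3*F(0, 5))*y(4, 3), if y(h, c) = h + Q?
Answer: 15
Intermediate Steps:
F(I, b) = -5 - I (F(I, b) = -8 + (3 - I) = -5 - I)
Q = -3 (Q = -3*1 = -3)
y(h, c) = -3 + h (y(h, c) = h - 3 = -3 + h)
(-3*F(0, 5))*y(4, 3) = (-3*(-5 - 1*0))*(-3 + 4) = -3*(-5 + 0)*1 = -3*(-5)*1 = 15*1 = 15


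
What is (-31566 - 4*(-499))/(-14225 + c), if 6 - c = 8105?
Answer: 14785/11162 ≈ 1.3246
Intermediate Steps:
c = -8099 (c = 6 - 1*8105 = 6 - 8105 = -8099)
(-31566 - 4*(-499))/(-14225 + c) = (-31566 - 4*(-499))/(-14225 - 8099) = (-31566 + 1996)/(-22324) = -29570*(-1/22324) = 14785/11162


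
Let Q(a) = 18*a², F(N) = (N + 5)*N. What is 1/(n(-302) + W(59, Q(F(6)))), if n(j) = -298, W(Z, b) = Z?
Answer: -1/239 ≈ -0.0041841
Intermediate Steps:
F(N) = N*(5 + N) (F(N) = (5 + N)*N = N*(5 + N))
1/(n(-302) + W(59, Q(F(6)))) = 1/(-298 + 59) = 1/(-239) = -1/239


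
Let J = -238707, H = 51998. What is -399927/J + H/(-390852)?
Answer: 126895927/82274346 ≈ 1.5424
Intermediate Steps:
-399927/J + H/(-390852) = -399927/(-238707) + 51998/(-390852) = -399927*(-1/238707) + 51998*(-1/390852) = 133309/79569 - 25999/195426 = 126895927/82274346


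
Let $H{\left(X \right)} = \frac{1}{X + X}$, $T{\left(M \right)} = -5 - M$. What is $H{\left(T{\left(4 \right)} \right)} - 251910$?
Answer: $- \frac{4534381}{18} \approx -2.5191 \cdot 10^{5}$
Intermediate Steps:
$H{\left(X \right)} = \frac{1}{2 X}$
$H{\left(T{\left(4 \right)} \right)} - 251910 = \frac{1}{2 \left(-5 - 4\right)} - 251910 = \frac{1}{2 \left(-9\right)} - 251910 = \frac{1}{2} \left(- \frac{1}{9}\right) - 251910 = - \frac{1}{18} - 251910 = - \frac{4534381}{18}$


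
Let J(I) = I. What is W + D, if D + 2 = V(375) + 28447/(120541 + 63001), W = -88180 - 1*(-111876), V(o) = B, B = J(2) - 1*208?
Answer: 4311062943/183542 ≈ 23488.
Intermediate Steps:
B = -206 (B = 2 - 1*208 = 2 - 208 = -206)
V(o) = -206
W = 23696 (W = -88180 + 111876 = 23696)
D = -38148289/183542 (D = -2 + (-206 + 28447/(120541 + 63001)) = -2 + (-206 + 28447/183542) = -2 - 37781205/183542 = -38148289/183542 ≈ -207.84)
W + D = 23696 - 38148289/183542 = 4311062943/183542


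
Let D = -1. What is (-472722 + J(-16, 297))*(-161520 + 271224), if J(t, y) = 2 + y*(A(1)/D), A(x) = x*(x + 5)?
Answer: -52054767408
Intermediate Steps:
A(x) = x*(5 + x)
J(t, y) = 2 - 6*y (J(t, y) = 2 + y*((1*(5 + 1))/(-1)) = 2 + y*((1*6)*(-1)) = 2 + y*(6*(-1)) = 2 + y*(-6) = 2 - 6*y)
(-472722 + J(-16, 297))*(-161520 + 271224) = (-472722 + (2 - 6*297))*(-161520 + 271224) = (-472722 + (2 - 1782))*109704 = (-472722 - 1780)*109704 = -474502*109704 = -52054767408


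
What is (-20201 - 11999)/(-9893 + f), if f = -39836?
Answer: 32200/49729 ≈ 0.64751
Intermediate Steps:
(-20201 - 11999)/(-9893 + f) = (-20201 - 11999)/(-9893 - 39836) = -32200/(-49729) = -32200*(-1/49729) = 32200/49729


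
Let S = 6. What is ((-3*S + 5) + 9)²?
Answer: 16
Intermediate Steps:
((-3*S + 5) + 9)² = ((-3*6 + 5) + 9)² = ((-18 + 5) + 9)² = (-13 + 9)² = (-4)² = 16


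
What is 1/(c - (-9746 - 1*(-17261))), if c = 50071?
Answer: 1/42556 ≈ 2.3498e-5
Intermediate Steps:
1/(c - (-9746 - 1*(-17261))) = 1/(50071 - (-9746 - 1*(-17261))) = 1/(50071 - (-9746 + 17261)) = 1/(50071 - 1*7515) = 1/(50071 - 7515) = 1/42556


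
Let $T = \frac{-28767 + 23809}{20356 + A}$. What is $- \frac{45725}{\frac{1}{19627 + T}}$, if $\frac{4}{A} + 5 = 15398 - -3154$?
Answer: $- \frac{169409737782284175}{188771368} \approx -8.9743 \cdot 10^{8}$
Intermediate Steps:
$A = \frac{4}{18547}$ ($A = \frac{4}{-5 + \left(15398 - -3154\right)} = \frac{4}{-5 + \left(15398 + 3154\right)} = \frac{4}{-5 + 18552} = \frac{4}{18547} \approx 0.00021567$)
$T = - \frac{45978013}{188771368}$ ($T = \frac{-28767 + 23809}{20356 + \frac{4}{18547}} = - \frac{4958}{\frac{377542736}{18547}} = \left(-4958\right) \frac{18547}{377542736} = - \frac{45978013}{188771368} \approx -0.24356$)
$- \frac{45725}{\frac{1}{19627 + T}} = - \frac{45725}{\frac{1}{19627 - \frac{45978013}{188771368}}} = - \frac{45725}{\frac{1}{\frac{3704969661723}{188771368}}} = - \frac{45725}{\frac{188771368}{3704969661723}} = \left(-45725\right) \frac{3704969661723}{188771368} = - \frac{169409737782284175}{188771368}$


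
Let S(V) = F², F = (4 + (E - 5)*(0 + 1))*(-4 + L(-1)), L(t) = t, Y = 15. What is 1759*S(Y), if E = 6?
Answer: 1099375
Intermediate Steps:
F = -25 (F = (4 + (6 - 5)*(0 + 1))*(-4 - 1) = (4 + 1*1)*(-5) = (4 + 1)*(-5) = 5*(-5) = -25)
S(V) = 625 (S(V) = (-25)² = 625)
1759*S(Y) = 1759*625 = 1099375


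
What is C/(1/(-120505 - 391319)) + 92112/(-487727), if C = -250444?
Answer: 62518431902425200/487727 ≈ 1.2818e+11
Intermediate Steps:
C/(1/(-120505 - 391319)) + 92112/(-487727) = -250444/(1/(-120505 - 391319)) + 92112/(-487727) = -250444/(1/(-511824)) + 92112*(-1/487727) = -250444/(-1/511824) - 92112/487727 = -250444*(-511824) - 92112/487727 = 128183249856 - 92112/487727 = 62518431902425200/487727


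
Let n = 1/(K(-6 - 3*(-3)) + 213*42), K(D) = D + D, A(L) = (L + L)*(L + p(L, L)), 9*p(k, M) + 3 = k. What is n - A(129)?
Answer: -330275087/8952 ≈ -36894.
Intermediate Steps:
p(k, M) = -⅓ + k/9
A(L) = 2*L*(-⅓ + 10*L/9) (A(L) = (L + L)*(L + (-⅓ + L/9)) = (2*L)*(-⅓ + 10*L/9) = 2*L*(-⅓ + 10*L/9))
K(D) = 2*D
n = 1/8952 (n = 1/(2*(-6 - 3*(-3)) + 213*42) = 1/(2*(-6 + 9) + 8946) = 1/(2*3 + 8946) = 1/(6 + 8946) = 1/8952 ≈ 0.00011171)
n - A(129) = 1/8952 - 2*129*(-3 + 10*129)/9 = 1/8952 - 2*129*(-3 + 1290)/9 = 1/8952 - 2*129*1287/9 = 1/8952 - 1*36894 = 1/8952 - 36894 = -330275087/8952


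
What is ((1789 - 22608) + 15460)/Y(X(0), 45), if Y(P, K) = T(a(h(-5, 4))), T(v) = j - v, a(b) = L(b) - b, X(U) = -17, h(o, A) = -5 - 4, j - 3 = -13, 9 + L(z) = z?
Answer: 5359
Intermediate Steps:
L(z) = -9 + z
j = -10 (j = 3 - 13 = -10)
h(o, A) = -9
a(b) = -9 (a(b) = (-9 + b) - b = -9)
T(v) = -10 - v
Y(P, K) = -1 (Y(P, K) = -10 - 1*(-9) = -10 + 9 = -1)
((1789 - 22608) + 15460)/Y(X(0), 45) = ((1789 - 22608) + 15460)/(-1) = (-20819 + 15460)*(-1) = -5359*(-1) = 5359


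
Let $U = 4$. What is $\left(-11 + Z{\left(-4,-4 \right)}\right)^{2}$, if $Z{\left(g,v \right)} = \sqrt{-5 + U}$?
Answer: $\left(11 - i\right)^{2} \approx 120.0 - 22.0 i$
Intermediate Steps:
$Z{\left(g,v \right)} = i$ ($Z{\left(g,v \right)} = \sqrt{-5 + 4} = \sqrt{-1} = i$)
$\left(-11 + Z{\left(-4,-4 \right)}\right)^{2} = \left(-11 + i\right)^{2}$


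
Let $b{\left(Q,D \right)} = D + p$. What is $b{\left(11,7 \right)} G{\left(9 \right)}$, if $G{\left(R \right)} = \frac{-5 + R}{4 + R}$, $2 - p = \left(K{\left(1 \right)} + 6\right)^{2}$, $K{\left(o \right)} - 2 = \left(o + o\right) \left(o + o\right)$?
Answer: $- \frac{540}{13} \approx -41.538$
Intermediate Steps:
$K{\left(o \right)} = 2 + 4 o^{2}$ ($K{\left(o \right)} = 2 + \left(o + o\right) \left(o + o\right) = 2 + 2 o 2 o = 2 + 4 o^{2}$)
$p = -142$ ($p = 2 - \left(\left(2 + 4 \cdot 1^{2}\right) + 6\right)^{2} = 2 - \left(\left(2 + 4 \cdot 1\right) + 6\right)^{2} = 2 - \left(\left(2 + 4\right) + 6\right)^{2} = 2 - \left(6 + 6\right)^{2} = 2 - 12^{2} = 2 - 144 = -142$)
$b{\left(Q,D \right)} = -142 + D$ ($b{\left(Q,D \right)} = D - 142 = -142 + D$)
$G{\left(R \right)} = \frac{-5 + R}{4 + R}$
$b{\left(11,7 \right)} G{\left(9 \right)} = \left(-142 + 7\right) \frac{-5 + 9}{4 + 9} = - 135 \cdot \frac{1}{13} \cdot 4 = \left(-135\right) \frac{4}{13} = - \frac{540}{13}$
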